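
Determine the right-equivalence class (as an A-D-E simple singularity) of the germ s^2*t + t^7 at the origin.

D_{8}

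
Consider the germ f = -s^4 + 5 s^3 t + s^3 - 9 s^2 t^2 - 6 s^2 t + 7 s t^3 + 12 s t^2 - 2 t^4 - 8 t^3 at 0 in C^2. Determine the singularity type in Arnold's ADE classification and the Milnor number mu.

Type E_{7}, Milnor number mu = 7.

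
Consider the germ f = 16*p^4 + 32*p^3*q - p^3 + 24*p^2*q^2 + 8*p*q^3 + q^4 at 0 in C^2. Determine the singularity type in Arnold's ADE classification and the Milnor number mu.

Type E_6, Milnor number mu = 6.

The Hessian of f at 0 is [[0, 0], [0, 0]] with rank 0, so corank 2. A Groebner basis of the Jacobian ideal J(f) in C{p,q} is {q^4, p*q^2 + q^3/6, p^2}; counting standard monomials gives mu = 6. Corank 2; j^3 = -p^3 is a perfect cube, so E-series; the 4-jet and mu = 6 give E_6.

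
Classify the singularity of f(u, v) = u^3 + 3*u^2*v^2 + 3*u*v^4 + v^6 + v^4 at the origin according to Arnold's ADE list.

The Hessian of f at 0 has rank 0. Corank 2; j^3 = u^3 is a perfect cube, so E-series; the 4-jet and mu = 6 give E_6.

E_6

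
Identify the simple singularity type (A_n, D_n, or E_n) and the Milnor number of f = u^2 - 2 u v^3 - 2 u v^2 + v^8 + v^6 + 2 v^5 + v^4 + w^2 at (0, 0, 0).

Type A_{7}, Milnor number mu = 7.

The Hessian of f at 0 is [[2, 0, 0], [0, 0, 0], [0, 0, 2]] with rank 2, so corank 1. A Groebner basis of the Jacobian ideal J(f) in C{u,v,w} is {u^3 - u^2 + 2*u*v^2 - u*v + u - v^2, u^2*v - 2*u^2 + 3*u*v^2 - u*v + u - v^2, -u + v^3 + v^2, w}; counting standard monomials gives mu = 7. Corank 1: A-series; mu = 7 gives A_7.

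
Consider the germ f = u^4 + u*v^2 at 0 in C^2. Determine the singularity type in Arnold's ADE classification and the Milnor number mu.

Type D_5, Milnor number mu = 5.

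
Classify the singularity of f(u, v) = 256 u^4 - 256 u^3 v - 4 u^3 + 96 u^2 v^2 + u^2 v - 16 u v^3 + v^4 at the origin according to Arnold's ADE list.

D5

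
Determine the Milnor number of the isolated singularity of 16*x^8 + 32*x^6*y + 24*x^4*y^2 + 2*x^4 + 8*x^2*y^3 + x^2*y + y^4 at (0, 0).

The Hessian of f at 0 is [[0, 0], [0, 0]] with rank 0, so corank 2. A Groebner basis of the Jacobian ideal J(f) in C{x,y} is {x^3, x^2/4 + y^3, x*y}; counting standard monomials gives mu = 5. Corank 2; j^3 = x^2*y has shape L^2 M (L != M), so D-series; mu = 5 gives D_5.

5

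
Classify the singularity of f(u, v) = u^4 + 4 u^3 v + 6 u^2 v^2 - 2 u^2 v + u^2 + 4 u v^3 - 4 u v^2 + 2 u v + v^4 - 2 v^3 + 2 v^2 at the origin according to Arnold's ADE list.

A_{1}

The Hessian of f at 0 has rank 2. Corank 0: nondegenerate Morse point, so A_1.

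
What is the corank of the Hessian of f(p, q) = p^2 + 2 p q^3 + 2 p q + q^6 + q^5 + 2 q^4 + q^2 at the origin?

Hessian at 0 has rank 1.

1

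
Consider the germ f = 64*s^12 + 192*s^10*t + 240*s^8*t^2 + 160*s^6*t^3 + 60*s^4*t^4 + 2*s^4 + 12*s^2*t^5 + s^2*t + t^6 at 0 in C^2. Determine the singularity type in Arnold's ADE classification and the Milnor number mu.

Type D7, Milnor number mu = 7.

The Hessian of f at 0 has rank 0. Corank 2; j^3 = s^2*t has shape L^2 M (L != M), so D-series; mu = 7 gives D_7.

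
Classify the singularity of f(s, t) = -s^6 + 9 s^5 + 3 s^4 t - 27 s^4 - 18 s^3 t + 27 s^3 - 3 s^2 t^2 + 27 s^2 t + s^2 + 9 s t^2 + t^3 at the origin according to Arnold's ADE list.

A_2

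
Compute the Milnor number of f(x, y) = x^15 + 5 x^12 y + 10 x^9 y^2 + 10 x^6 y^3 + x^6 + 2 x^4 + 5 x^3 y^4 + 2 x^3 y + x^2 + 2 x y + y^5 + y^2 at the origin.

The Hessian of f at 0 has rank 1. Corank 1: A-series; mu = 4 gives A_4.

4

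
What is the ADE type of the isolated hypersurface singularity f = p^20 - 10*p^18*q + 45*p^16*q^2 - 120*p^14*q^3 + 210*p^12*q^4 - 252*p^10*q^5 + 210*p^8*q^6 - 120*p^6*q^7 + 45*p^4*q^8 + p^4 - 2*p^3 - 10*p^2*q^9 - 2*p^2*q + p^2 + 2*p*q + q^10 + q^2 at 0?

A_{9}

The Hessian of f at 0 has rank 1. Corank 1: A-series; mu = 9 gives A_9.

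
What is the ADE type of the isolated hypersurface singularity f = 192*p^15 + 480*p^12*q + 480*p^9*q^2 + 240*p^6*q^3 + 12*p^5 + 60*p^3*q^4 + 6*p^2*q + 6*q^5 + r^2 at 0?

The Hessian of f at 0 has rank 1. Corank 2; j^3 = 6*p^2*q has shape L^2 M (L != M), so D-series; mu = 6 gives D_6.

D_6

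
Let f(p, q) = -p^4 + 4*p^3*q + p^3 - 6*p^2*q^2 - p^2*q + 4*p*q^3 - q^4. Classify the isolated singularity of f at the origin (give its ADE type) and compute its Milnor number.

Type D5, Milnor number mu = 5.

The Hessian of f at 0 is [[0, 0], [0, 0]] with rank 0, so corank 2. A Groebner basis of the Jacobian ideal J(f) in C{p,q} is {p*q^2, p*q/4 + q^3, p^2 - p*q}; counting standard monomials gives mu = 5. Corank 2; j^3 = p^2*(p - q) has shape L^2 M (L != M), so D-series; mu = 5 gives D_5.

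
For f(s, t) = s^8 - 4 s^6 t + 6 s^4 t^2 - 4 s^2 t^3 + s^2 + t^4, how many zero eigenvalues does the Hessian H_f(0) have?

Hessian at 0 has rank 1.

1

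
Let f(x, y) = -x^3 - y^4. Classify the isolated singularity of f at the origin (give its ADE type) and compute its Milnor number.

Type E_{6}, Milnor number mu = 6.

The Hessian of f at 0 has rank 0. Corank 2; j^3 = -x^3 is a perfect cube, so E-series; the 4-jet and mu = 6 give E_6.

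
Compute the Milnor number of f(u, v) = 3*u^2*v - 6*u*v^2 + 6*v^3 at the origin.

4

The Hessian of f at 0 is [[0, 0], [0, 0]] with rank 0, so corank 2. A Groebner basis of the Jacobian ideal J(f) in C{u,v} is {v^3, u^2 + 2*v^2, u*v - v^2}; counting standard monomials gives mu = 4. Corank 2; j^3 = 3*v*(u^2 - 2*u*v + 2*v^2) splits into three distinct lines over C (the quadratic factor has nonzero discriminant), so D_4.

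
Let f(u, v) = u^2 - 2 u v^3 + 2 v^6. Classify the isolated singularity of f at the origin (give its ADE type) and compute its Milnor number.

Type A_5, Milnor number mu = 5.

The Hessian of f at 0 is [[2, 0], [0, 0]] with rank 1, so corank 1. A Groebner basis of the Jacobian ideal J(f) in C{u,v} is {u*v^2, -u + v^3, u^2}; counting standard monomials gives mu = 5. Corank 1: A-series; mu = 5 gives A_5.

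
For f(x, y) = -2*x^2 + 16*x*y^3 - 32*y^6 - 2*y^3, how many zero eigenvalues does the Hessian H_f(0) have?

1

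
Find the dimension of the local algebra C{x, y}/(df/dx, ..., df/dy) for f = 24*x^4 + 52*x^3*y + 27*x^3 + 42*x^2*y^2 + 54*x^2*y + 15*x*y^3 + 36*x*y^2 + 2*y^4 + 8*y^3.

7

The Hessian of f at 0 has rank 0. Corank 2; j^3 = (3*x + 2*y)^3 is a perfect cube, so E-series; the 4-jet and mu = 7 give E_7.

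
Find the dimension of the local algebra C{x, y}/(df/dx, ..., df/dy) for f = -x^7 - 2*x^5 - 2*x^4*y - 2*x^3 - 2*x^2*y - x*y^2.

4

The Hessian of f at 0 has rank 0. Corank 2; j^3 = -x*(2*x^2 + 2*x*y + y^2) splits into three distinct lines over C (the quadratic factor has nonzero discriminant), so D_4.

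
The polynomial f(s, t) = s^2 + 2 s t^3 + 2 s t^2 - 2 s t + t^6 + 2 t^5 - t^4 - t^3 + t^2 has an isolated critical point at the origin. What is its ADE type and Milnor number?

The Hessian of f at 0 is [[2, -2], [-2, 2]] with rank 1, so corank 1. A Groebner basis of the Jacobian ideal J(f) in C{s,t} is {t^2, s - t}; counting standard monomials gives mu = 2. Corank 1: A-series; mu = 2 gives A_2.

Type A_{2}, Milnor number mu = 2.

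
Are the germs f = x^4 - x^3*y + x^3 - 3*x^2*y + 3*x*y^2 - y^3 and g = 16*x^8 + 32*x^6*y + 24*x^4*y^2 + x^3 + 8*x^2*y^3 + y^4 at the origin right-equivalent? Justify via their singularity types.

The Hessian of f at 0 is [[0, 0], [0, 0]] with rank 0, so corank 2. A Groebner basis of the Jacobian ideal J(f) in C{x,y} is {3*x^2 - 6*x*y + y^4 + y^3 + 3*y^2, x^3 + 3*x^2 - 6*x*y + 3*y^2, x^2*y + 3*x^2 - 6*x*y + 3*y^2, 2*x^2 + x*y^2 - 4*x*y - y^3/3 + 2*y^2}; counting standard monomials gives mu = 7. Corank 2; j^3 = (x - y)^3 is a perfect cube, so E-series; the 4-jet and mu = 7 give E_7. The Hessian of g at 0 is [[0, 0], [0, 0]] with rank 0, so corank 2. A Groebner basis of the Jacobian ideal J(g) in C{x,y} is {y^3, x^2}; counting standard monomials gives mu = 6. Corank 2; j^3 = x^3 is a perfect cube, so E-series; the 4-jet and mu = 6 give E_6. f is E_7 but g is E_6, hence not right-equivalent.

No.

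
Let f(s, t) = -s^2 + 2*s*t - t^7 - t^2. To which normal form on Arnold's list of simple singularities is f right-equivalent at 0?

The Hessian of f at 0 has rank 1. Corank 1: A-series; mu = 6 gives A_6.

A_6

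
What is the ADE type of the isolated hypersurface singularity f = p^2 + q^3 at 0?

The Hessian of f at 0 has rank 1. Corank 1: A-series; mu = 2 gives A_2.

A_2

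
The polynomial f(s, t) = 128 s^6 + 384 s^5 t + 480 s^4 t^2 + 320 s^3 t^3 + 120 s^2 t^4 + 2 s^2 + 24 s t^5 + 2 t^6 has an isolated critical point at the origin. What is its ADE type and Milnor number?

Type A5, Milnor number mu = 5.

The Hessian of f at 0 has rank 1. Corank 1: A-series; mu = 5 gives A_5.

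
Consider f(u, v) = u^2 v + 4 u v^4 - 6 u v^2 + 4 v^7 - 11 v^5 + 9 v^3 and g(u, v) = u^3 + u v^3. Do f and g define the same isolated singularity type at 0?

The Hessian of f at 0 is [[0, 0], [0, 0]] with rank 0, so corank 2. A Groebner basis of the Jacobian ideal J(f) in C{u,v} is {u*v/2 + v^4 - 3*v^2/2, u*v^2 - 3*v^3, u^2 - 17*u*v/2 + 33*v^2/2}; counting standard monomials gives mu = 6. Corank 2; j^3 = v*(u - 3*v)^2 has shape L^2 M (L != M), so D-series; mu = 6 gives D_6. The Hessian of g at 0 is [[0, 0], [0, 0]] with rank 0, so corank 2. A Groebner basis of the Jacobian ideal J(g) in C{u,v} is {u^3, u*v^2, 3*u^2 + v^3}; counting standard monomials gives mu = 7. Corank 2; j^3 = u^3 is a perfect cube, so E-series; the 4-jet and mu = 7 give E_7. f is D_6 but g is E_7, hence not right-equivalent.

No.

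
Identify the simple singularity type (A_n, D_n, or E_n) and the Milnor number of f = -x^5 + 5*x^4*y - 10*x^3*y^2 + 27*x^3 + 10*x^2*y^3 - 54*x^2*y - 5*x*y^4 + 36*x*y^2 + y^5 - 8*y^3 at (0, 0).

Type E_{8}, Milnor number mu = 8.

The Hessian of f at 0 is [[0, 0], [0, 0]] with rank 0, so corank 2. A Groebner basis of the Jacobian ideal J(f) in C{x,y} is {y^5, x*y^3 - 3*y^4/4, x^2 - 4*x*y/3 + 4*y^2/9}; counting standard monomials gives mu = 8. Corank 2; j^3 = (3*x - 2*y)^3 is a perfect cube, so E-series; the 5-jet and mu = 8 give E_8.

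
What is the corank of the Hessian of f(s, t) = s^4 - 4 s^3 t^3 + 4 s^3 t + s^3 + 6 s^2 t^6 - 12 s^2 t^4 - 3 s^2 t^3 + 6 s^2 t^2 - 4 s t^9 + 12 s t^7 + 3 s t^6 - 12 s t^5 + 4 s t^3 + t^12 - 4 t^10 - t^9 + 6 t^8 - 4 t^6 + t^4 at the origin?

2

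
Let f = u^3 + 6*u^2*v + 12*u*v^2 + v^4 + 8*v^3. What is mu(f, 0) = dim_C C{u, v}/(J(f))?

6

The Hessian of f at 0 has rank 0. Corank 2; j^3 = (u + 2*v)^3 is a perfect cube, so E-series; the 4-jet and mu = 6 give E_6.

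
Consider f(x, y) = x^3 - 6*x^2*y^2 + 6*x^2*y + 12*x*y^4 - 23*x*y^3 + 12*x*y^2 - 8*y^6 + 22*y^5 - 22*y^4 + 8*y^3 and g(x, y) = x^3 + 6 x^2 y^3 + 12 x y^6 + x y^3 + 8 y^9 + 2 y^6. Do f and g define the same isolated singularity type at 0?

The Hessian of f at 0 is [[0, 0], [0, 0]] with rank 0, so corank 2. A Groebner basis of the Jacobian ideal J(f) in C{x,y} is {-x^2/4 - x*y + y^4 - y^3/12 - y^2, x^3 - 13*x^2/2 - 26*x*y + 35*y^3/6 - 26*y^2, x^2*y + 25*x^2/12 + 25*x*y/3 - 119*y^3/36 + 25*y^2/3, -x^2/2 + x*y^2 - 2*x*y + 11*y^3/6 - 2*y^2}; counting standard monomials gives mu = 7. Corank 2; j^3 = (x + 2*y)^3 is a perfect cube, so E-series; the 4-jet and mu = 7 give E_7. The Hessian of g at 0 is [[0, 0], [0, 0]] with rank 0, so corank 2. A Groebner basis of the Jacobian ideal J(g) in C{x,y} is {x^3, x*y^2, 3*x^2 + y^3}; counting standard monomials gives mu = 7. Corank 2; j^3 = x^3 is a perfect cube, so E-series; the 4-jet and mu = 7 give E_7. Both have type E_7, hence right-equivalent.

Yes.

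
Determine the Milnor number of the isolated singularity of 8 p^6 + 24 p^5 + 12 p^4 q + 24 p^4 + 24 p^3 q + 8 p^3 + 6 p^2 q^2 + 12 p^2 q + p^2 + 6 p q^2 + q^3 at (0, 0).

2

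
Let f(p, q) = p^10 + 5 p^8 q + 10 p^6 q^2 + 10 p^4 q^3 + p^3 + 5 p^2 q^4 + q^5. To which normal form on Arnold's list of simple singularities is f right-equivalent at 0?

E_8

The Hessian of f at 0 has rank 0. Corank 2; j^3 = p^3 is a perfect cube, so E-series; the 5-jet and mu = 8 give E_8.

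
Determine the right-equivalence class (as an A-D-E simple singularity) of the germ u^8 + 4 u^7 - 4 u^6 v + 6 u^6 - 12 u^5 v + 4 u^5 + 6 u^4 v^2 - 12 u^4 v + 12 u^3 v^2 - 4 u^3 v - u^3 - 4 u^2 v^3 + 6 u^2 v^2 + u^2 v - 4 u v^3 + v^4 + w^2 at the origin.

D5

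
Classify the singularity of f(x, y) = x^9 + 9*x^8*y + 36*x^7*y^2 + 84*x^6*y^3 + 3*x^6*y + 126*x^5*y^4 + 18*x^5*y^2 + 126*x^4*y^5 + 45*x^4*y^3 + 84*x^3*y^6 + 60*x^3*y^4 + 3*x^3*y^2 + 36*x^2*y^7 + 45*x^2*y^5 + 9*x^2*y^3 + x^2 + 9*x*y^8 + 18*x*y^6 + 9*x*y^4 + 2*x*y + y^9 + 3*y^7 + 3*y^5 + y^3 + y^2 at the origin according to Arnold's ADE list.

A_{2}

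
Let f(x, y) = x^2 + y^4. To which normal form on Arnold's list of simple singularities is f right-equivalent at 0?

The Hessian of f at 0 is [[2, 0], [0, 0]] with rank 1, so corank 1. A Groebner basis of the Jacobian ideal J(f) in C{x,y} is {y^3, x}; counting standard monomials gives mu = 3. Corank 1: A-series; mu = 3 gives A_3.

A3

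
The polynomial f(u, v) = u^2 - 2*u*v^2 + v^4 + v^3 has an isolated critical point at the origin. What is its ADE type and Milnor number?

Type A_{2}, Milnor number mu = 2.

The Hessian of f at 0 is [[2, 0], [0, 0]] with rank 1, so corank 1. A Groebner basis of the Jacobian ideal J(f) in C{u,v} is {v^2, u}; counting standard monomials gives mu = 2. Corank 1: A-series; mu = 2 gives A_2.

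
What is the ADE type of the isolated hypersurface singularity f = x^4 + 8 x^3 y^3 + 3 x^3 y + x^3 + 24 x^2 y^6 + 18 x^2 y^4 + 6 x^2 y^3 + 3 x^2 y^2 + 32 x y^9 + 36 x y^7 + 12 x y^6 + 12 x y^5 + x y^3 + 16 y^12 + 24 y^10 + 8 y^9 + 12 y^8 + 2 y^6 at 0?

The Hessian of f at 0 has rank 0. Corank 2; j^3 = x^3 is a perfect cube, so E-series; the 4-jet and mu = 7 give E_7.

E_7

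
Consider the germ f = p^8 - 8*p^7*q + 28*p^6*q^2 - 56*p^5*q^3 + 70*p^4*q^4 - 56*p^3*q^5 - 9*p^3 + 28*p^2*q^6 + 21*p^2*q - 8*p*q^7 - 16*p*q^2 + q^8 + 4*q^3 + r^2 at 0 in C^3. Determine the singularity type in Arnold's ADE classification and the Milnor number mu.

Type D9, Milnor number mu = 9.

The Hessian of f at 0 has rank 1. Corank 2; j^3 = -(p - q)*(3*p - 2*q)^2 has shape L^2 M (L != M), so D-series; mu = 9 gives D_9.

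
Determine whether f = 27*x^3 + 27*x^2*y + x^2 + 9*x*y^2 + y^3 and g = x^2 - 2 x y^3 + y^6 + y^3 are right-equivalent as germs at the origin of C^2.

The Hessian of f at 0 has rank 1. Corank 1: A-series; mu = 2 gives A_2. The Hessian of g at 0 has rank 1. Corank 1: A-series; mu = 2 gives A_2. Both have type A_2, hence right-equivalent.

Yes.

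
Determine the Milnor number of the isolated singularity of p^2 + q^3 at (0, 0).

The Hessian of f at 0 is [[2, 0], [0, 0]] with rank 1, so corank 1. A Groebner basis of the Jacobian ideal J(f) in C{p,q} is {q^2, p}; counting standard monomials gives mu = 2. Corank 1: A-series; mu = 2 gives A_2.

2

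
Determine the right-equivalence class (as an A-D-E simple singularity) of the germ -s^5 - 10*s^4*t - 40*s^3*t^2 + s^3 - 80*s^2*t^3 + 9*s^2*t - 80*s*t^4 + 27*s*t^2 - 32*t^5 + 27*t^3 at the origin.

E8

The Hessian of f at 0 has rank 0. Corank 2; j^3 = (s + 3*t)^3 is a perfect cube, so E-series; the 5-jet and mu = 8 give E_8.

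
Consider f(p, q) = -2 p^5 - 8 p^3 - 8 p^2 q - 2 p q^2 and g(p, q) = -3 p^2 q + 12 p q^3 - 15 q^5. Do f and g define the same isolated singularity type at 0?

Yes.

The Hessian of f at 0 is [[0, 0], [0, 0]] with rank 0, so corank 2. A Groebner basis of the Jacobian ideal J(f) in C{p,q} is {32*p*q/5 + q^4 + 16*q^2/5, p*q^2 + q^3/2, p^2 + p*q/2}; counting standard monomials gives mu = 6. Corank 2; j^3 = -2*p*(2*p + q)^2 has shape L^2 M (L != M), so D-series; mu = 6 gives D_6. The Hessian of g at 0 is [[0, 0], [0, 0]] with rank 0, so corank 2. A Groebner basis of the Jacobian ideal J(g) in C{p,q} is {p^3, p^2*q, 2*p^2 + p*q^2, -p*q/2 + q^3}; counting standard monomials gives mu = 6. Corank 2; j^3 = -3*p^2*q has shape L^2 M (L != M), so D-series; mu = 6 gives D_6. Both have type D_6, hence right-equivalent.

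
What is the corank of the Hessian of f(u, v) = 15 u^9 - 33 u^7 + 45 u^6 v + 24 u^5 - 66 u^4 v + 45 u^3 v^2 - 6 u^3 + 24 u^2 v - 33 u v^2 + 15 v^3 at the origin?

2

Hessian at 0 has rank 0.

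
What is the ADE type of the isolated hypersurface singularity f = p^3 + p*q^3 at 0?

The Hessian of f at 0 is [[0, 0], [0, 0]] with rank 0, so corank 2. A Groebner basis of the Jacobian ideal J(f) in C{p,q} is {p^3, p*q^2, 3*p^2 + q^3}; counting standard monomials gives mu = 7. Corank 2; j^3 = p^3 is a perfect cube, so E-series; the 4-jet and mu = 7 give E_7.

E_{7}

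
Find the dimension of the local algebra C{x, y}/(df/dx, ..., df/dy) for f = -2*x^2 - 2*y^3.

2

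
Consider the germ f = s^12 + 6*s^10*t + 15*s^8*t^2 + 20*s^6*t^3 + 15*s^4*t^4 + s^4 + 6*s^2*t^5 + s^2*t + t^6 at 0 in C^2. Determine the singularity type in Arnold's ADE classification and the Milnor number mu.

The Hessian of f at 0 has rank 0. Corank 2; j^3 = s^2*t has shape L^2 M (L != M), so D-series; mu = 7 gives D_7.

Type D7, Milnor number mu = 7.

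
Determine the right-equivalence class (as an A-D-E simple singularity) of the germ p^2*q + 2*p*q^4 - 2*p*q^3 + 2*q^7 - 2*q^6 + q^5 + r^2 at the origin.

The Hessian of f at 0 has rank 1. Corank 2; j^3 = p^2*q has shape L^2 M (L != M), so D-series; mu = 8 gives D_8.

D8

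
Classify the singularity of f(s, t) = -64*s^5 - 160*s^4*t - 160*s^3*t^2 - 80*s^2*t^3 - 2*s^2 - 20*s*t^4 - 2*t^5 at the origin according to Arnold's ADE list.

The Hessian of f at 0 is [[-4, 0], [0, 0]] with rank 1, so corank 1. A Groebner basis of the Jacobian ideal J(f) in C{s,t} is {t^4, s}; counting standard monomials gives mu = 4. Corank 1: A-series; mu = 4 gives A_4.

A_{4}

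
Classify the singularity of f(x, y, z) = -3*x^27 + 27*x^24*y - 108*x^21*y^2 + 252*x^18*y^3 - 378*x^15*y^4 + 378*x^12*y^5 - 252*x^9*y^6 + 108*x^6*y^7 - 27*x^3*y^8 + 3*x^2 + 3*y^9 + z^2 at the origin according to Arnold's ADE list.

A_8

The Hessian of f at 0 is [[6, 0, 0], [0, 0, 0], [0, 0, 2]] with rank 2, so corank 1. A Groebner basis of the Jacobian ideal J(f) in C{x,y,z} is {y^8, x, z}; counting standard monomials gives mu = 8. Corank 1: A-series; mu = 8 gives A_8.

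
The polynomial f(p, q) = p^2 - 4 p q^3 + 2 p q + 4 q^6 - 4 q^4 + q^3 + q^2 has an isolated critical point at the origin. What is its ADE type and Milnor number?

Type A_2, Milnor number mu = 2.

The Hessian of f at 0 is [[2, 2], [2, 2]] with rank 1, so corank 1. A Groebner basis of the Jacobian ideal J(f) in C{p,q} is {q^2, p + q}; counting standard monomials gives mu = 2. Corank 1: A-series; mu = 2 gives A_2.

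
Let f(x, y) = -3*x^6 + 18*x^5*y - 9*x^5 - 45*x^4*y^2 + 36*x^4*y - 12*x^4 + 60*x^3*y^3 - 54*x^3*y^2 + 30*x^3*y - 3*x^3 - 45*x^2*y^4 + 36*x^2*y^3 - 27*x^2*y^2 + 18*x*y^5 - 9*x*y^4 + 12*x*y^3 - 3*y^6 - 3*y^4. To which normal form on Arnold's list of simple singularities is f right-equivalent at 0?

E_{6}

The Hessian of f at 0 has rank 0. Corank 2; j^3 = -3*x^3 is a perfect cube, so E-series; the 4-jet and mu = 6 give E_6.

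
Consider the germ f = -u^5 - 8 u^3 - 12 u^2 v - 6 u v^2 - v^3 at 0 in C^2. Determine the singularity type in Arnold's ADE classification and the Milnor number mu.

Type E8, Milnor number mu = 8.

The Hessian of f at 0 has rank 0. Corank 2; j^3 = -(2*u + v)^3 is a perfect cube, so E-series; the 5-jet and mu = 8 give E_8.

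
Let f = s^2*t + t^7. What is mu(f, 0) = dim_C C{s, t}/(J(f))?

8

The Hessian of f at 0 is [[0, 0], [0, 0]] with rank 0, so corank 2. A Groebner basis of the Jacobian ideal J(f) in C{s,t} is {s^2/7 + t^6, s^3, s*t}; counting standard monomials gives mu = 8. Corank 2; j^3 = s^2*t has shape L^2 M (L != M), so D-series; mu = 8 gives D_8.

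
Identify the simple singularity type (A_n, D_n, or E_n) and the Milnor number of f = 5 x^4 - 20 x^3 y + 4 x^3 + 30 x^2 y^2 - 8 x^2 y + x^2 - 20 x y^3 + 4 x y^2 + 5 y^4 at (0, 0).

The Hessian of f at 0 is [[2, 0], [0, 0]] with rank 1, so corank 1. A Groebner basis of the Jacobian ideal J(f) in C{x,y} is {x^2, x*y, x/2 + y^2}; counting standard monomials gives mu = 3. Corank 1: A-series; mu = 3 gives A_3.

Type A_3, Milnor number mu = 3.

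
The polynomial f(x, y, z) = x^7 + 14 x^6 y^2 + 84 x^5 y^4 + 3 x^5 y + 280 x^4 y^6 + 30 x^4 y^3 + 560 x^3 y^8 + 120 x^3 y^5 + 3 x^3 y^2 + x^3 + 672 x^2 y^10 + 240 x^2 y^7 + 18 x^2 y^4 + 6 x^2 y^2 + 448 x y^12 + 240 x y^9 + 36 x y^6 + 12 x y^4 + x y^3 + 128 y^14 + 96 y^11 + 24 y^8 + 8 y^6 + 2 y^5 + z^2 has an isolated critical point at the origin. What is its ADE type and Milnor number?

Type E_{7}, Milnor number mu = 7.

The Hessian of f at 0 is [[0, 0, 0], [0, 0, 0], [0, 0, 2]] with rank 1, so corank 2. A Groebner basis of the Jacobian ideal J(f) in C{x,y,z} is {-x^2/4 + y^4 - y^3/12, x^3, x^2*y + x^2/12 + y^3/36, x^2/2 + x*y^2 + y^3/6, z}; counting standard monomials gives mu = 7. Corank 2; j^3 = x^3 is a perfect cube, so E-series; the 4-jet and mu = 7 give E_7.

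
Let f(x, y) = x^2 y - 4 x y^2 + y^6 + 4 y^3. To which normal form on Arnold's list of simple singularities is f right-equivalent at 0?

D_{7}

The Hessian of f at 0 has rank 0. Corank 2; j^3 = y*(x - 2*y)^2 has shape L^2 M (L != M), so D-series; mu = 7 gives D_7.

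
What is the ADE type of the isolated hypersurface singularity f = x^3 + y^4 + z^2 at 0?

The Hessian of f at 0 has rank 1. Corank 2; j^3 = x^3 is a perfect cube, so E-series; the 4-jet and mu = 6 give E_6.

E_{6}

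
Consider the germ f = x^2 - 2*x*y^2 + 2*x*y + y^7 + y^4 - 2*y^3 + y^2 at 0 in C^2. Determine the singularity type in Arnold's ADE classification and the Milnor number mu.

Type A_6, Milnor number mu = 6.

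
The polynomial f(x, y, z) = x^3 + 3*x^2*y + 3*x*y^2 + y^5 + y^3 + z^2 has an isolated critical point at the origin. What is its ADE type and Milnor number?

The Hessian of f at 0 has rank 1. Corank 2; j^3 = (x + y)^3 is a perfect cube, so E-series; the 5-jet and mu = 8 give E_8.

Type E_8, Milnor number mu = 8.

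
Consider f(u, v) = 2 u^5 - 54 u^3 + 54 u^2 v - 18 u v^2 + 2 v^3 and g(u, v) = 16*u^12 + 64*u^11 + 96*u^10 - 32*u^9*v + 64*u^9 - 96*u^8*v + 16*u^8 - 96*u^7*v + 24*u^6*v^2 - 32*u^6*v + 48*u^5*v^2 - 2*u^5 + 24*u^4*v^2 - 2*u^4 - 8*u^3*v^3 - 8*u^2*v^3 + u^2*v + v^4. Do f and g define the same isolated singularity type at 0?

No.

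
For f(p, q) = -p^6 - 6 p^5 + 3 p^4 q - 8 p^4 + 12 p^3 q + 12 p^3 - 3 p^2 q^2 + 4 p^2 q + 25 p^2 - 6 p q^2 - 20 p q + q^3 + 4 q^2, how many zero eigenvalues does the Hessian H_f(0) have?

1

The Hessian at 0 is [[50, -20], [-20, 8]] of rank 1; hence corank 1.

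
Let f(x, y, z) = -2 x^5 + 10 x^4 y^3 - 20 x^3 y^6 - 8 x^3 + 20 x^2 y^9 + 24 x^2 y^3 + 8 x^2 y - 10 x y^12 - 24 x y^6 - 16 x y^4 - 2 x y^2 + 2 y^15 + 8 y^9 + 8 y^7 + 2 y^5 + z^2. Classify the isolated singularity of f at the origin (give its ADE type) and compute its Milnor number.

Type D_{6}, Milnor number mu = 6.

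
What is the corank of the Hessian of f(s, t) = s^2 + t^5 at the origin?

Hessian at 0 has rank 1.

1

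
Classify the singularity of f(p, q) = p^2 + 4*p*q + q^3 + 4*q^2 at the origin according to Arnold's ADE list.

The Hessian of f at 0 is [[2, 4], [4, 8]] with rank 1, so corank 1. A Groebner basis of the Jacobian ideal J(f) in C{p,q} is {q^2, p + 2*q}; counting standard monomials gives mu = 2. Corank 1: A-series; mu = 2 gives A_2.

A2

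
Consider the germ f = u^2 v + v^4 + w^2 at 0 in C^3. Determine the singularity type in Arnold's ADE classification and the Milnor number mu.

The Hessian of f at 0 has rank 1. Corank 2; j^3 = u^2*v has shape L^2 M (L != M), so D-series; mu = 5 gives D_5.

Type D_5, Milnor number mu = 5.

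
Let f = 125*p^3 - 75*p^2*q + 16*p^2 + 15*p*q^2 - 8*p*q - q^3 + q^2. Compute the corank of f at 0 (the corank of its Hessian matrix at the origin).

Hessian at 0 has rank 1.

1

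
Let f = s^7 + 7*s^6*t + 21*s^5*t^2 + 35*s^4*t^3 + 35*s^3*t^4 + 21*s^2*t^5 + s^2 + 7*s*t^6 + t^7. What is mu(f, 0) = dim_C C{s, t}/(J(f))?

The Hessian of f at 0 has rank 1. Corank 1: A-series; mu = 6 gives A_6.

6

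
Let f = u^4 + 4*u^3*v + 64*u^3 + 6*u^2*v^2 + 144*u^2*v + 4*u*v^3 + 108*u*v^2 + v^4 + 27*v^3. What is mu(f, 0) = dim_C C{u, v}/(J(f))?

6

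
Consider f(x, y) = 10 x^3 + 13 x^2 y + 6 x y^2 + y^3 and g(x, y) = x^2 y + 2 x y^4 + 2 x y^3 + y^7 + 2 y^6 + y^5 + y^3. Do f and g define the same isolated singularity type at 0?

The Hessian of f at 0 has rank 0. Corank 2; j^3 = (2*x + y)*(5*x^2 + 4*x*y + y^2) splits into three distinct lines over C (the quadratic factor has nonzero discriminant), so D_4. The Hessian of g at 0 has rank 0. Corank 2; j^3 = y*(x^2 + y^2) splits into three distinct lines over C (the quadratic factor has nonzero discriminant), so D_4. Both have type D_4, hence right-equivalent.

Yes.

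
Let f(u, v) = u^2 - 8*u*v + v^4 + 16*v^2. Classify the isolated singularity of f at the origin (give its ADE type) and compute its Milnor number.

The Hessian of f at 0 has rank 1. Corank 1: A-series; mu = 3 gives A_3.

Type A_3, Milnor number mu = 3.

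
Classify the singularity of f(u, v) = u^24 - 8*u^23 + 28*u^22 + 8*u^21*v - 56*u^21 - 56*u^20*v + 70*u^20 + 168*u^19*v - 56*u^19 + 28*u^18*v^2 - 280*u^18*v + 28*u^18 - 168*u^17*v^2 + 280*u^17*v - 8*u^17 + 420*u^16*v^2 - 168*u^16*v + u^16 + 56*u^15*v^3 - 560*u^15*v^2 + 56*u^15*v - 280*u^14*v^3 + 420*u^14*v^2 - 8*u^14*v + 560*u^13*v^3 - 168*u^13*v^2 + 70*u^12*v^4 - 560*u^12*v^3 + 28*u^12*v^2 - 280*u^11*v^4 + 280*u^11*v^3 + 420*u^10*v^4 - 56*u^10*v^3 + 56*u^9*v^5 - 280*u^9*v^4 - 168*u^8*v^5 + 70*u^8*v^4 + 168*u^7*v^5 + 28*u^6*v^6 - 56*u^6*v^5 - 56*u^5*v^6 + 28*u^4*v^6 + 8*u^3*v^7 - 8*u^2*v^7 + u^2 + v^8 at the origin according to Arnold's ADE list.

A_7

The Hessian of f at 0 has rank 1. Corank 1: A-series; mu = 7 gives A_7.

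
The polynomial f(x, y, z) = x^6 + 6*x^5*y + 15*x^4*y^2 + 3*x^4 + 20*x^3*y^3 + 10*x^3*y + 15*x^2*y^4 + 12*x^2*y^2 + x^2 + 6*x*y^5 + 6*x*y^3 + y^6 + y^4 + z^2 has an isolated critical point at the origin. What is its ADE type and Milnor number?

Type A3, Milnor number mu = 3.

The Hessian of f at 0 has rank 2. Corank 1: A-series; mu = 3 gives A_3.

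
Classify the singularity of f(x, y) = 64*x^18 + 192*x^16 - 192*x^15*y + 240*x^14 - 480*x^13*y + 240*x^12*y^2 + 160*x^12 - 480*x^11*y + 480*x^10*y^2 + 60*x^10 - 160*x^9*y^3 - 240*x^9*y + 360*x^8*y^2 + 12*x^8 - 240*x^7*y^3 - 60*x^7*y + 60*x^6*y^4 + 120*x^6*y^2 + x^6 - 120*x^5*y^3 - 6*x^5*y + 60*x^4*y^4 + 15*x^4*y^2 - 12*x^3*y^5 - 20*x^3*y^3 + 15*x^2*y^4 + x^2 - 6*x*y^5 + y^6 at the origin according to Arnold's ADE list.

A_{5}

The Hessian of f at 0 has rank 1. Corank 1: A-series; mu = 5 gives A_5.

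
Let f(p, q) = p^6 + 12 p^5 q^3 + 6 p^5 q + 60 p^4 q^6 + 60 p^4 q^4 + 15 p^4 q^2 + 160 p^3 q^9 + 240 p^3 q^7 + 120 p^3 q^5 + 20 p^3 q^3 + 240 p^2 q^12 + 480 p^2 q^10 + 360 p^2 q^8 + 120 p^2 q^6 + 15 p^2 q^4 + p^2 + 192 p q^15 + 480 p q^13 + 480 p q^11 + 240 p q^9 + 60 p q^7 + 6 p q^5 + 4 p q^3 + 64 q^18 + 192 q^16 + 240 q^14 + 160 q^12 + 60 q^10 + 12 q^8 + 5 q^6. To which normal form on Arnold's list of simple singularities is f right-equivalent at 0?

The Hessian of f at 0 has rank 1. Corank 1: A-series; mu = 5 gives A_5.

A_5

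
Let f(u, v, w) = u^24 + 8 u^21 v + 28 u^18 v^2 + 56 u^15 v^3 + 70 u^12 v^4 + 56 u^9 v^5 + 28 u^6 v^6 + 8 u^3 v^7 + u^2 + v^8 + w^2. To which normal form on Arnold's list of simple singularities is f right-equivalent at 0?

A7

The Hessian of f at 0 is [[2, 0, 0], [0, 0, 0], [0, 0, 2]] with rank 2, so corank 1. A Groebner basis of the Jacobian ideal J(f) in C{u,v,w} is {v^7, u, w}; counting standard monomials gives mu = 7. Corank 1: A-series; mu = 7 gives A_7.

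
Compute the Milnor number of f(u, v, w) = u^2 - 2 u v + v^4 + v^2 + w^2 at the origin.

3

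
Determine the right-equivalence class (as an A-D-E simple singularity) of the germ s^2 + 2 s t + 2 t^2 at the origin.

The Hessian of f at 0 is [[2, 2], [2, 4]] with rank 2, so corank 0. A Groebner basis of the Jacobian ideal J(f) in C{s,t} is {s, t}; counting standard monomials gives mu = 1. Corank 0: nondegenerate Morse point, so A_1.

A1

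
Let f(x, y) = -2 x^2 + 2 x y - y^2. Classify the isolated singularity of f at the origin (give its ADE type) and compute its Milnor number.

Type A_1, Milnor number mu = 1.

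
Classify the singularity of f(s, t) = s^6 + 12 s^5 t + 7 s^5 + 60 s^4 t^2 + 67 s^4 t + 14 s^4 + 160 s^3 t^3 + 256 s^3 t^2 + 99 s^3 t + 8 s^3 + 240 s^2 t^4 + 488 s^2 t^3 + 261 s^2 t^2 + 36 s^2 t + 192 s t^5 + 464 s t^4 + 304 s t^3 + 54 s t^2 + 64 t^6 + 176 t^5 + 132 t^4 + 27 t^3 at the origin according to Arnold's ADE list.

E_{7}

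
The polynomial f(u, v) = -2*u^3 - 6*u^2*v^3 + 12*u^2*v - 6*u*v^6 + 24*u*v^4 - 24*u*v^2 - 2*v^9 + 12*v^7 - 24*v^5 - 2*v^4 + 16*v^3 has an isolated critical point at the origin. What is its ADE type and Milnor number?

Type E_{6}, Milnor number mu = 6.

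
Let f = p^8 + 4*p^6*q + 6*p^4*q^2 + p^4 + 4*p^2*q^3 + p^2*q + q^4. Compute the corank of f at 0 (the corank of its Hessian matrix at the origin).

2

Hessian at 0 has rank 0.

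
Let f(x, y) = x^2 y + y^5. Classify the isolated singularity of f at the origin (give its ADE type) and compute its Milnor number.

The Hessian of f at 0 has rank 0. Corank 2; j^3 = x^2*y has shape L^2 M (L != M), so D-series; mu = 6 gives D_6.

Type D_6, Milnor number mu = 6.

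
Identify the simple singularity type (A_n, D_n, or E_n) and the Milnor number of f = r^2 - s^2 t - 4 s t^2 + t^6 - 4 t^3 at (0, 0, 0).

Type D_7, Milnor number mu = 7.

The Hessian of f at 0 has rank 1. Corank 2; j^3 = -t*(s + 2*t)^2 has shape L^2 M (L != M), so D-series; mu = 7 gives D_7.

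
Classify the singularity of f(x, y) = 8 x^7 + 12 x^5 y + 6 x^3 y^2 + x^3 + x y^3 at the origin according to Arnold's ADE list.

The Hessian of f at 0 has rank 0. Corank 2; j^3 = x^3 is a perfect cube, so E-series; the 4-jet and mu = 7 give E_7.

E7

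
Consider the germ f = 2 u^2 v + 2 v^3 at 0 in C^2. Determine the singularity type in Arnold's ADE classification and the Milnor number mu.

Type D4, Milnor number mu = 4.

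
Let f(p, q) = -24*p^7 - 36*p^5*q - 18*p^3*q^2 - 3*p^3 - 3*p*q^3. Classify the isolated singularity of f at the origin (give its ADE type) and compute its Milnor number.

The Hessian of f at 0 has rank 0. Corank 2; j^3 = -3*p^3 is a perfect cube, so E-series; the 4-jet and mu = 7 give E_7.

Type E7, Milnor number mu = 7.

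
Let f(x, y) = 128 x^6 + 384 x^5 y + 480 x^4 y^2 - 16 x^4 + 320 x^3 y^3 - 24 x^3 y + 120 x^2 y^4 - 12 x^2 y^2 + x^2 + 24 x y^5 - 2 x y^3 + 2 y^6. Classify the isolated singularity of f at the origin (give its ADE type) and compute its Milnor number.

The Hessian of f at 0 is [[2, 0], [0, 0]] with rank 1, so corank 1. A Groebner basis of the Jacobian ideal J(f) in C{x,y} is {x*y^2, -x + y^3, x^2}; counting standard monomials gives mu = 5. Corank 1: A-series; mu = 5 gives A_5.

Type A5, Milnor number mu = 5.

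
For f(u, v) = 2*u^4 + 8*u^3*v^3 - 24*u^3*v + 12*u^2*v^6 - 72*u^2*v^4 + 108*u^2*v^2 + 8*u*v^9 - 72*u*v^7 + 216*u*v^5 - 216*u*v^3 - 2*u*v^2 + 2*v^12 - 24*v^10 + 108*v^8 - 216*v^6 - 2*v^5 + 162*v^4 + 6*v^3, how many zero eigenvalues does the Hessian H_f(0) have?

2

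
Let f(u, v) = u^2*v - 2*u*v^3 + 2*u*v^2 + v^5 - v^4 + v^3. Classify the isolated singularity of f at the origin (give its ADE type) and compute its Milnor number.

Type D5, Milnor number mu = 5.

The Hessian of f at 0 has rank 0. Corank 2; j^3 = v*(u + v)^2 has shape L^2 M (L != M), so D-series; mu = 5 gives D_5.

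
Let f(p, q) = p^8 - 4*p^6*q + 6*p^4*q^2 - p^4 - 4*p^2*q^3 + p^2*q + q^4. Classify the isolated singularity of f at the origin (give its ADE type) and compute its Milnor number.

Type D_5, Milnor number mu = 5.

The Hessian of f at 0 has rank 0. Corank 2; j^3 = p^2*q has shape L^2 M (L != M), so D-series; mu = 5 gives D_5.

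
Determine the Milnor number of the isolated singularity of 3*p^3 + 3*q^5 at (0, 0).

The Hessian of f at 0 has rank 0. Corank 2; j^3 = 3*p^3 is a perfect cube, so E-series; the 5-jet and mu = 8 give E_8.

8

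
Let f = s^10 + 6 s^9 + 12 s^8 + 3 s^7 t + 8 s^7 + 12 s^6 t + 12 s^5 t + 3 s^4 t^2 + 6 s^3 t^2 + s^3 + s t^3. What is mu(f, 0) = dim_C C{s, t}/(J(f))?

7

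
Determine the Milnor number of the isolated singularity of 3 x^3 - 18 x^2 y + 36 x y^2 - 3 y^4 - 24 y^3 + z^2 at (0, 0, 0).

6

The Hessian of f at 0 has rank 1. Corank 2; j^3 = 3*(x - 2*y)^3 is a perfect cube, so E-series; the 4-jet and mu = 6 give E_6.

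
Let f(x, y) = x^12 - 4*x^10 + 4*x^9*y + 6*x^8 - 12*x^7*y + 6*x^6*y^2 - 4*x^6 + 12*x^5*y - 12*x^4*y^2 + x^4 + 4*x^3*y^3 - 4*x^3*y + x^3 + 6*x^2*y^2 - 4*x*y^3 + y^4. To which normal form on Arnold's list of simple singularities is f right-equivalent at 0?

E6

The Hessian of f at 0 is [[0, 0], [0, 0]] with rank 0, so corank 2. A Groebner basis of the Jacobian ideal J(f) in C{x,y} is {y^4, x*y^2 - y^3/3, x^2}; counting standard monomials gives mu = 6. Corank 2; j^3 = x^3 is a perfect cube, so E-series; the 4-jet and mu = 6 give E_6.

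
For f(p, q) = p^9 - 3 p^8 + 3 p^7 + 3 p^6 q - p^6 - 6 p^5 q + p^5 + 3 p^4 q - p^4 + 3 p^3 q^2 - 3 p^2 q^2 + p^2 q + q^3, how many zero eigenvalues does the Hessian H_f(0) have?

The Hessian at 0 is [[0, 0], [0, 0]] of rank 0; hence corank 2.

2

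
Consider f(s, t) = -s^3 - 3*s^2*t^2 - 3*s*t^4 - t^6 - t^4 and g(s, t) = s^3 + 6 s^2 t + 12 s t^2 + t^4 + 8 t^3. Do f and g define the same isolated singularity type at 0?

Yes.

The Hessian of f at 0 has rank 0. Corank 2; j^3 = -s^3 is a perfect cube, so E-series; the 4-jet and mu = 6 give E_6. The Hessian of g at 0 has rank 0. Corank 2; j^3 = (s + 2*t)^3 is a perfect cube, so E-series; the 4-jet and mu = 6 give E_6. Both have type E_6, hence right-equivalent.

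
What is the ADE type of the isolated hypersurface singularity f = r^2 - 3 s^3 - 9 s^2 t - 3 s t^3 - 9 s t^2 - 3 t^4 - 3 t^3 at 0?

The Hessian of f at 0 has rank 1. Corank 2; j^3 = -3*(s + t)^3 is a perfect cube, so E-series; the 4-jet and mu = 7 give E_7.

E_{7}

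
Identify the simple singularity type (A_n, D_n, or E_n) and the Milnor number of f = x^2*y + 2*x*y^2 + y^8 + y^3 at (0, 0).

The Hessian of f at 0 has rank 0. Corank 2; j^3 = y*(x + y)^2 has shape L^2 M (L != M), so D-series; mu = 9 gives D_9.

Type D_9, Milnor number mu = 9.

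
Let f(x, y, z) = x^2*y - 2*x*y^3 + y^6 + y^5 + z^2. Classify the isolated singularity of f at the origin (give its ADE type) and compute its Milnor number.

The Hessian of f at 0 is [[0, 0, 0], [0, 0, 0], [0, 0, 2]] with rank 1, so corank 2. A Groebner basis of the Jacobian ideal J(f) in C{x,y,z} is {x^3, x^2*y + x^2/6 - x*y^2/6, -x*y + y^3, z}; counting standard monomials gives mu = 7. Corank 2; j^3 = x^2*y has shape L^2 M (L != M), so D-series; mu = 7 gives D_7.

Type D_{7}, Milnor number mu = 7.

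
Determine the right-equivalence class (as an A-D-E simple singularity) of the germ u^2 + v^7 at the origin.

The Hessian of f at 0 has rank 1. Corank 1: A-series; mu = 6 gives A_6.

A6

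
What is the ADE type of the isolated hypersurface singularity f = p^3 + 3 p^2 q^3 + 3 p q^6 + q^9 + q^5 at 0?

E_{8}

The Hessian of f at 0 has rank 0. Corank 2; j^3 = p^3 is a perfect cube, so E-series; the 5-jet and mu = 8 give E_8.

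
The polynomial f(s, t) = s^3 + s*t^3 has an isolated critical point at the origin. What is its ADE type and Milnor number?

Type E_7, Milnor number mu = 7.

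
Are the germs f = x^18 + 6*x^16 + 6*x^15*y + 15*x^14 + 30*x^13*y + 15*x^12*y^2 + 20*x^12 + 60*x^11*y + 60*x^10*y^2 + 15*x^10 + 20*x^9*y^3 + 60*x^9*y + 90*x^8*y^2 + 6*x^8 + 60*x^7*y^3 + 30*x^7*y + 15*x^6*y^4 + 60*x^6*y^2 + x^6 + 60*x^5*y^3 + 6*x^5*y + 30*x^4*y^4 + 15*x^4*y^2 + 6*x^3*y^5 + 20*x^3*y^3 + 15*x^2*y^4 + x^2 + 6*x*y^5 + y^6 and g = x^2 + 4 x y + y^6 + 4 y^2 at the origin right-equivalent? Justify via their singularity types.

Yes.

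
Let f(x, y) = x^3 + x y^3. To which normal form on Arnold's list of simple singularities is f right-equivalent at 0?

E_{7}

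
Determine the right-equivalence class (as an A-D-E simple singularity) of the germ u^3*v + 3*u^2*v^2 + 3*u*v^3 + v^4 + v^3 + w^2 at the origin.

E_7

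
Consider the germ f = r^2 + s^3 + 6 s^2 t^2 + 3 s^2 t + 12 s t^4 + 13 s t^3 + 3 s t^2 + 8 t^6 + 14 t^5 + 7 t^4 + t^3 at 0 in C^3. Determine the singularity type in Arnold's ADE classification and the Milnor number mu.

Type E_{7}, Milnor number mu = 7.

The Hessian of f at 0 has rank 1. Corank 2; j^3 = (s + t)^3 is a perfect cube, so E-series; the 4-jet and mu = 7 give E_7.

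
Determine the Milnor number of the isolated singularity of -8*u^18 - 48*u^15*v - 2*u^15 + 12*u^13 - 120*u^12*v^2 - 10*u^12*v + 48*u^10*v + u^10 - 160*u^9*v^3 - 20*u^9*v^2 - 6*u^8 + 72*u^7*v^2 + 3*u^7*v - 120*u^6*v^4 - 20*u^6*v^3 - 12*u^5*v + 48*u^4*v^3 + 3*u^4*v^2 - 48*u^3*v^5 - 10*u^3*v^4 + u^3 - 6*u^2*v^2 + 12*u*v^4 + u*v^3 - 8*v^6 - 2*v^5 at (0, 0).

7

The Hessian of f at 0 has rank 0. Corank 2; j^3 = u^3 is a perfect cube, so E-series; the 4-jet and mu = 7 give E_7.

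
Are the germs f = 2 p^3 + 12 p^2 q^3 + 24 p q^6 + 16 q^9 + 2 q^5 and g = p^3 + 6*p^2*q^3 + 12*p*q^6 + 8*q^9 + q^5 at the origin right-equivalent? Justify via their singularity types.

Yes.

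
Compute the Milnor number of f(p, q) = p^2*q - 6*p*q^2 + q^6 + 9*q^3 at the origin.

The Hessian of f at 0 is [[0, 0], [0, 0]] with rank 0, so corank 2. A Groebner basis of the Jacobian ideal J(f) in C{p,q} is {p^2/6 + q^5 - 3*q^2/2, p^3 - 27*q^3, p*q - 3*q^2}; counting standard monomials gives mu = 7. Corank 2; j^3 = q*(p - 3*q)^2 has shape L^2 M (L != M), so D-series; mu = 7 gives D_7.

7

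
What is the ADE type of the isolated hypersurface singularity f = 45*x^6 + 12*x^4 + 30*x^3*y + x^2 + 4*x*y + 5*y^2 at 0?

A1

The Hessian of f at 0 is [[2, 4], [4, 10]] with rank 2, so corank 0. A Groebner basis of the Jacobian ideal J(f) in C{x,y} is {x, y}; counting standard monomials gives mu = 1. Corank 0: nondegenerate Morse point, so A_1.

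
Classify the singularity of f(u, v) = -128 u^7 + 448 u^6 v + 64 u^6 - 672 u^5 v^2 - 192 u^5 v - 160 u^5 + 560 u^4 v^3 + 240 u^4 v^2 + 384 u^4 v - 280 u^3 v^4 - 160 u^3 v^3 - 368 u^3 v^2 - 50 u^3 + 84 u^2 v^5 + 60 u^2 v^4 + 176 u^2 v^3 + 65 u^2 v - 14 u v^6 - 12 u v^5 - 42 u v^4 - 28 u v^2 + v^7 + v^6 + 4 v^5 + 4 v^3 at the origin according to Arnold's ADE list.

D_7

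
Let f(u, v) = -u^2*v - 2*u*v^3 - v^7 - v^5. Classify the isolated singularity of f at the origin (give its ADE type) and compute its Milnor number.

The Hessian of f at 0 has rank 0. Corank 2; j^3 = -u^2*v has shape L^2 M (L != M), so D-series; mu = 8 gives D_8.

Type D_{8}, Milnor number mu = 8.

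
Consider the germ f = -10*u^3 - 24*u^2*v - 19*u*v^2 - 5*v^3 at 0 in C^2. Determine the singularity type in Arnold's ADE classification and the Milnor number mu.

Type D_{4}, Milnor number mu = 4.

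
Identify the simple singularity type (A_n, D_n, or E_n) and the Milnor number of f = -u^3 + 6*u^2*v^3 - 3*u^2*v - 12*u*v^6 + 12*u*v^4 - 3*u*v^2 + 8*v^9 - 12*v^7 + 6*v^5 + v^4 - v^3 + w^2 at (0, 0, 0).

The Hessian of f at 0 has rank 1. Corank 2; j^3 = -(u + v)^3 is a perfect cube, so E-series; the 4-jet and mu = 6 give E_6.

Type E_6, Milnor number mu = 6.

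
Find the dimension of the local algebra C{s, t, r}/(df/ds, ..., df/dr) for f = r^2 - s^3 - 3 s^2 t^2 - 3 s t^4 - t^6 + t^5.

8

The Hessian of f at 0 is [[0, 0, 0], [0, 0, 0], [0, 0, 2]] with rank 1, so corank 2. A Groebner basis of the Jacobian ideal J(f) in C{s,t,r} is {t^4, s^3, s^2/2 + s*t^2, r}; counting standard monomials gives mu = 8. Corank 2; j^3 = -s^3 is a perfect cube, so E-series; the 5-jet and mu = 8 give E_8.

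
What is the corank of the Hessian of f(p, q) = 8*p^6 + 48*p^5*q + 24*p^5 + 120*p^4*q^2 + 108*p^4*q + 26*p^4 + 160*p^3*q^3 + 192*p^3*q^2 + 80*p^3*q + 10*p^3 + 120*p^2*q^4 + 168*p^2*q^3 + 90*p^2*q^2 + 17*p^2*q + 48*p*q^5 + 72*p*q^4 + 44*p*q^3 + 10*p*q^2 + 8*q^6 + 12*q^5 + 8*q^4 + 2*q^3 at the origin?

2

Hessian at 0 has rank 0.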